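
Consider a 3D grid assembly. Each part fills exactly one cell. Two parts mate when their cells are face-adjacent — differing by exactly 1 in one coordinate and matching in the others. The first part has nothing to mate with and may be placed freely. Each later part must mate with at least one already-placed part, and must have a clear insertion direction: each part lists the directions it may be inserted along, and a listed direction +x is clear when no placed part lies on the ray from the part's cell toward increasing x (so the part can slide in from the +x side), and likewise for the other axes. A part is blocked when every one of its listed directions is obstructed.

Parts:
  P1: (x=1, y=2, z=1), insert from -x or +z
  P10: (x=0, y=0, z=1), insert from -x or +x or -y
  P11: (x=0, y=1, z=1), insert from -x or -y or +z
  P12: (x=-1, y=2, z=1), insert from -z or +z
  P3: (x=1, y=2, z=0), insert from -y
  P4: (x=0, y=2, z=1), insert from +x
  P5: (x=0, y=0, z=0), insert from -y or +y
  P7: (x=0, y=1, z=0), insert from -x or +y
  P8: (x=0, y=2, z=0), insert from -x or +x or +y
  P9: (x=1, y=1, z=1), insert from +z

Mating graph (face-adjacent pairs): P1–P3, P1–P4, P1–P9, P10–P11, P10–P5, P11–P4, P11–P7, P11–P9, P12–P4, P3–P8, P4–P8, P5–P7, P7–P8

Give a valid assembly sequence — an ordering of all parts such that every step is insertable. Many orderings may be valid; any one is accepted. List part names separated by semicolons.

1. P4@(0, 2, 1) [+x clear] — {P4}
2. P12@(-1, 2, 1) [-z clear] — {P12, P4}
3. P11@(0, 1, 1) [-x clear] — {P11, P12, P4}
4. P9@(1, 1, 1) [+z clear] — {P11, P12, P4, P9}
5. P7@(0, 1, 0) [-x clear] — {P11, P12, P4, P7, P9}
6. P5@(0, 0, 0) [-y clear] — {P11, P12, P4, P5, P7, P9}
7. P8@(0, 2, 0) [-x clear] — {P11, P12, P4, P5, P7, P8, P9}
8. P10@(0, 0, 1) [-x clear] — {P10, P11, P12, P4, P5, P7, P8, P9}
9. P3@(1, 2, 0) [-y clear] — {P10, P11, P12, P3, P4, P5, P7, P8, P9}
10. P1@(1, 2, 1) [+z clear] — {P1, P10, P11, P12, P3, P4, P5, P7, P8, P9}

P4; P12; P11; P9; P7; P5; P8; P10; P3; P1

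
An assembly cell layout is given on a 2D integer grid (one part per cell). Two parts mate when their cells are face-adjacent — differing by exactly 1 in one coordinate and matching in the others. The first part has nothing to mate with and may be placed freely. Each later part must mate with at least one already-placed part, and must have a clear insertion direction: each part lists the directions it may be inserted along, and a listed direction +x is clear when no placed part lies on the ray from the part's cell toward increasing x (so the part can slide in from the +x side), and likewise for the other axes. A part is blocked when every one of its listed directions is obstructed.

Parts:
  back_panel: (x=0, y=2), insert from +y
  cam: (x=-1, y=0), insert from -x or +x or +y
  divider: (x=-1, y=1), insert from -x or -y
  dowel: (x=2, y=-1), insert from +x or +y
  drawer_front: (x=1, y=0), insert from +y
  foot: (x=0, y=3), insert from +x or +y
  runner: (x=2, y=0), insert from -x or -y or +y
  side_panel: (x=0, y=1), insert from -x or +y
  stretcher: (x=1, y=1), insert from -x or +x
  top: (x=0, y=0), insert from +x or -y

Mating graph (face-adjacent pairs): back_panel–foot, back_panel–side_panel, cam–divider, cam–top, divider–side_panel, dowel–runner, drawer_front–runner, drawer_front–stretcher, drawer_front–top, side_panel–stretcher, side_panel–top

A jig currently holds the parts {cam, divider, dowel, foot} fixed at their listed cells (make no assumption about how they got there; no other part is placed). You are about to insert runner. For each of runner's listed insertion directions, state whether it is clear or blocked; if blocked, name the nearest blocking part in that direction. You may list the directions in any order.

+y: clear; -x: blocked by cam; -y: blocked by dowel

-x: nearest on ray is cam@(-1, 0) ⇒ blocked
-y: nearest on ray is dowel@(2, -1) ⇒ blocked
+y: ray from runner(2, 0) has no placed part ⇒ clear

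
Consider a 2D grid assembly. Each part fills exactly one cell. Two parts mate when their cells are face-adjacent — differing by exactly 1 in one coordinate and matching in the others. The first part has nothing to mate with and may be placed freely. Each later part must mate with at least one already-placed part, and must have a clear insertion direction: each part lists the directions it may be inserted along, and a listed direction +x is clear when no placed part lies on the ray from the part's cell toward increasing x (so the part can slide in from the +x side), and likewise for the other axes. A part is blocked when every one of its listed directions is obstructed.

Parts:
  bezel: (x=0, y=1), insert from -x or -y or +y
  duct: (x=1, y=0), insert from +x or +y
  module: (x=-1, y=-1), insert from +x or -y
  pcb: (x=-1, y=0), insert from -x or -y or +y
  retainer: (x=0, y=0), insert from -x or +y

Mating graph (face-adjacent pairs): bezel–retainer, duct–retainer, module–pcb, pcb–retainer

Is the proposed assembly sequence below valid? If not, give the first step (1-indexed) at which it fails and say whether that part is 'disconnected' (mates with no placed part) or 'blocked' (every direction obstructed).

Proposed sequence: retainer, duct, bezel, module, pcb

1. retainer@(0, 0) [-x clear] — {retainer}
2. duct@(1, 0) [+x clear] — {duct, retainer}
3. bezel@(0, 1) [-x clear] — {bezel, duct, retainer}
4. module@(-1, -1) — no placed neighbour ⇒ disconnected

Invalid at step 4 (disconnected)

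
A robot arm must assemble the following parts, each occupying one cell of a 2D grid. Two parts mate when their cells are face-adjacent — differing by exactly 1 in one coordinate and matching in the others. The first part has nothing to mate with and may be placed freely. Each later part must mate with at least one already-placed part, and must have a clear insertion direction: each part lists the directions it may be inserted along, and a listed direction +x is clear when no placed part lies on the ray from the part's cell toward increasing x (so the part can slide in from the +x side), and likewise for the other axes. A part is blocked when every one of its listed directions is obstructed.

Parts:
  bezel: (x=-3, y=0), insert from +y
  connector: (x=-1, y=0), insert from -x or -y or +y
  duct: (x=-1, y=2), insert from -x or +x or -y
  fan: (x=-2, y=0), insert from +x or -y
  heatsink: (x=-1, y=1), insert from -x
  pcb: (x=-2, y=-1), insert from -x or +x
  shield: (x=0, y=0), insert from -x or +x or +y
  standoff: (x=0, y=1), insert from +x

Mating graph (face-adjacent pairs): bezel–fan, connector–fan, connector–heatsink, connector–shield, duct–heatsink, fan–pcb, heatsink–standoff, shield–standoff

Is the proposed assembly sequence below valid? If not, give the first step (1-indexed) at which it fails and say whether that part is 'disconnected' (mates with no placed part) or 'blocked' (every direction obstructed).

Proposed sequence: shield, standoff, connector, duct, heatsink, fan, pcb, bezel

1. shield@(0, 0) [-x clear] — {shield}
2. standoff@(0, 1) [+x clear] — {shield, standoff}
3. connector@(-1, 0) [-x clear] — {connector, shield, standoff}
4. duct@(-1, 2) — no placed neighbour ⇒ disconnected

Invalid at step 4 (disconnected)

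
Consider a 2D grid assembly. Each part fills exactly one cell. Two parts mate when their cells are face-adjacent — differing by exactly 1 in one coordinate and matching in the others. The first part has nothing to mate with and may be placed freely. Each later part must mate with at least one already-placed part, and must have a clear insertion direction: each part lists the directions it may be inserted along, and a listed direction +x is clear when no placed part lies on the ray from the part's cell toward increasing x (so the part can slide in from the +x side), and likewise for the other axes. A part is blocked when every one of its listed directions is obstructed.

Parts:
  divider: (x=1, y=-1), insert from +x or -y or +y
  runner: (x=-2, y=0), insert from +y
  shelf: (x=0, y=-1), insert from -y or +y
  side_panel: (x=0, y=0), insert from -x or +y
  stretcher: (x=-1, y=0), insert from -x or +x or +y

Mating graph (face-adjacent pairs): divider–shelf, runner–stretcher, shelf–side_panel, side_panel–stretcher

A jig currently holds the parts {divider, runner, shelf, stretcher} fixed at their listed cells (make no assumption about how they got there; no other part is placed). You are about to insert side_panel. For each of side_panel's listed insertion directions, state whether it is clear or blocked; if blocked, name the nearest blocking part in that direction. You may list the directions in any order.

-x: nearest on ray is stretcher@(-1, 0) ⇒ blocked
+y: ray from side_panel(0, 0) has no placed part ⇒ clear

+y: clear; -x: blocked by stretcher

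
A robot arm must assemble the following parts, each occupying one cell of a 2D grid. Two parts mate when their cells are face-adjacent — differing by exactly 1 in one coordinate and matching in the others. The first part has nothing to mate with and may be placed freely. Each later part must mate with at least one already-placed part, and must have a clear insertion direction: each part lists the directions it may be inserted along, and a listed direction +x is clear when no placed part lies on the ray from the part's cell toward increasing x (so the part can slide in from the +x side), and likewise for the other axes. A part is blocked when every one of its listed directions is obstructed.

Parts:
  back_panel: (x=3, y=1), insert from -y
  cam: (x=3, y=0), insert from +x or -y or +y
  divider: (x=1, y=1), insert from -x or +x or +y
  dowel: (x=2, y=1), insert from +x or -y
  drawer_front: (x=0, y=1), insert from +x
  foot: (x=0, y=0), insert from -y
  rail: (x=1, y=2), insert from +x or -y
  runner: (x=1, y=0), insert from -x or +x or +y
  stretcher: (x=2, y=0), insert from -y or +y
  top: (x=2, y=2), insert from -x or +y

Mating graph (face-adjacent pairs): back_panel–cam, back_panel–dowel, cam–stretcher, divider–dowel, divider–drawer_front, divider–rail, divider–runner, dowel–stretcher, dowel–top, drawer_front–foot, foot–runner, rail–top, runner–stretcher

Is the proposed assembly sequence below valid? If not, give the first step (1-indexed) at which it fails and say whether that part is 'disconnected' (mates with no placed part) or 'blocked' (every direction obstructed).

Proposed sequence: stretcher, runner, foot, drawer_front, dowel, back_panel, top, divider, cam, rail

Invalid at step 10 (blocked)

1. stretcher@(2, 0) [-y clear] — {stretcher}
2. runner@(1, 0) [-x clear] — {runner, stretcher}
3. foot@(0, 0) [-y clear] — {foot, runner, stretcher}
4. drawer_front@(0, 1) [+x clear] — {drawer_front, foot, runner, stretcher}
5. dowel@(2, 1) [+x clear] — {dowel, drawer_front, foot, runner, stretcher}
6. back_panel@(3, 1) [-y clear] — {back_panel, dowel, drawer_front, foot, runner, stretcher}
7. top@(2, 2) [-x clear] — {back_panel, dowel, drawer_front, foot, runner, stretcher, top}
8. divider@(1, 1) [+y clear] — {back_panel, divider, dowel, drawer_front, foot, runner, stretcher, top}
9. cam@(3, 0) [+x clear] — {back_panel, cam, divider, dowel, drawer_front, foot, runner, stretcher, top}
10. rail@(1, 2) — +x/-y all obstructed ⇒ blocked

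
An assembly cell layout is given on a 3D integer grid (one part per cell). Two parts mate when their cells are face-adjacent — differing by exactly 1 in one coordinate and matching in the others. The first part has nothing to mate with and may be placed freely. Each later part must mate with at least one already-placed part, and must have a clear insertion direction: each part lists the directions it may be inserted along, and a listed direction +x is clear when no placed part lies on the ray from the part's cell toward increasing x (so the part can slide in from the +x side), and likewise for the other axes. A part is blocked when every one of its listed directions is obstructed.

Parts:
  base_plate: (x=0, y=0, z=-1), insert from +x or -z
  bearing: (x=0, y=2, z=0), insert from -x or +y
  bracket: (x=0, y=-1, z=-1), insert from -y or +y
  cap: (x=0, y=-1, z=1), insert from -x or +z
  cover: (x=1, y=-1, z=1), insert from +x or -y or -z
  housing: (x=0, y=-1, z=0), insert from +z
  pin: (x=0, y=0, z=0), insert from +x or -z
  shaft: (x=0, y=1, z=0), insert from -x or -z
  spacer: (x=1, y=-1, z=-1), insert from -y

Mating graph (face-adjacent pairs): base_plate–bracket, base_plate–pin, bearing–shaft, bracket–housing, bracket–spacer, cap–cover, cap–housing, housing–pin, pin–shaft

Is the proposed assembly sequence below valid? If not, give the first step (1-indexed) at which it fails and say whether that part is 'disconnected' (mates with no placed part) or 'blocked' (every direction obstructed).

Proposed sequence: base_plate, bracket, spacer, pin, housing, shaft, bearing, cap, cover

1. base_plate@(0, 0, -1) [+x clear] — {base_plate}
2. bracket@(0, -1, -1) [-y clear] — {base_plate, bracket}
3. spacer@(1, -1, -1) [-y clear] — {base_plate, bracket, spacer}
4. pin@(0, 0, 0) [+x clear] — {base_plate, bracket, pin, spacer}
5. housing@(0, -1, 0) [+z clear] — {base_plate, bracket, housing, pin, spacer}
6. shaft@(0, 1, 0) [-x clear] — {base_plate, bracket, housing, pin, shaft, spacer}
7. bearing@(0, 2, 0) [-x clear] — {base_plate, bearing, bracket, housing, pin, shaft, spacer}
8. cap@(0, -1, 1) [-x clear] — {base_plate, bearing, bracket, cap, housing, pin, shaft, spacer}
9. cover@(1, -1, 1) [+x clear] — {base_plate, bearing, bracket, cap, cover, housing, pin, shaft, spacer}

Valid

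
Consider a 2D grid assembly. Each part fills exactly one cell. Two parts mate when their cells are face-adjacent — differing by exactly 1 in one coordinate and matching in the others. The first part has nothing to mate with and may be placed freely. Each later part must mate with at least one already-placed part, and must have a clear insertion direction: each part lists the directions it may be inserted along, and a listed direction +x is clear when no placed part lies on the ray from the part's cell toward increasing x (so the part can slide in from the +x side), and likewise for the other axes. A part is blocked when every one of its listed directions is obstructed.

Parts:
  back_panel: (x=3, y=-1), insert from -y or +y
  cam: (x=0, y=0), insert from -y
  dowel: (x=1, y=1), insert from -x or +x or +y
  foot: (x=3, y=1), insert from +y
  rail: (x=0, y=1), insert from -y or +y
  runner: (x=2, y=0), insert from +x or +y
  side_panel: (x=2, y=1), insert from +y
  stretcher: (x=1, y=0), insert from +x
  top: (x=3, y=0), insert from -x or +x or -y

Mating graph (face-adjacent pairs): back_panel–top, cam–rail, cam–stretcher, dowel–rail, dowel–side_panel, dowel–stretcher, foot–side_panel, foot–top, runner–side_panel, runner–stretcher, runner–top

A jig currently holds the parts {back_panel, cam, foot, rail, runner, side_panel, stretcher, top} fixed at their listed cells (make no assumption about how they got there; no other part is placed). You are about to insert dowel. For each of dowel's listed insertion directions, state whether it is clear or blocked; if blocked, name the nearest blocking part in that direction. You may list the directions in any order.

+x: blocked by side_panel; +y: clear; -x: blocked by rail

-x: nearest on ray is rail@(0, 1) ⇒ blocked
+x: nearest on ray is side_panel@(2, 1) ⇒ blocked
+y: ray from dowel(1, 1) has no placed part ⇒ clear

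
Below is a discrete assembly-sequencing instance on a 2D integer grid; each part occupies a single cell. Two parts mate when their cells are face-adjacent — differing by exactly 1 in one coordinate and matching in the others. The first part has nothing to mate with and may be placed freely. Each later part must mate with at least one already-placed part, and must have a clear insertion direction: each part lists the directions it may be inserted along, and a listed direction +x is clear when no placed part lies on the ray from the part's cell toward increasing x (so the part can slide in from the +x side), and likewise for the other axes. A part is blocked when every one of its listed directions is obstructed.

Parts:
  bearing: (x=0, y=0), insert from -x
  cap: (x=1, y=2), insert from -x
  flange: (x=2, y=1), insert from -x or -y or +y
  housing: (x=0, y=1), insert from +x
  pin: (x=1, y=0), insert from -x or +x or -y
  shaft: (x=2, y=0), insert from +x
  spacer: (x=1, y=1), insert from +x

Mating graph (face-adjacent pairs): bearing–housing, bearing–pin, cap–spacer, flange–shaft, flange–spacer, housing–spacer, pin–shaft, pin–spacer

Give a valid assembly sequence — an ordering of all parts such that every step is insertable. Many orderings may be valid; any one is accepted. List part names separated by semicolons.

shaft; pin; bearing; housing; spacer; cap; flange

1. shaft@(2, 0) [+x clear] — {shaft}
2. pin@(1, 0) [-x clear] — {pin, shaft}
3. bearing@(0, 0) [-x clear] — {bearing, pin, shaft}
4. housing@(0, 1) [+x clear] — {bearing, housing, pin, shaft}
5. spacer@(1, 1) [+x clear] — {bearing, housing, pin, shaft, spacer}
6. cap@(1, 2) [-x clear] — {bearing, cap, housing, pin, shaft, spacer}
7. flange@(2, 1) [+y clear] — {bearing, cap, flange, housing, pin, shaft, spacer}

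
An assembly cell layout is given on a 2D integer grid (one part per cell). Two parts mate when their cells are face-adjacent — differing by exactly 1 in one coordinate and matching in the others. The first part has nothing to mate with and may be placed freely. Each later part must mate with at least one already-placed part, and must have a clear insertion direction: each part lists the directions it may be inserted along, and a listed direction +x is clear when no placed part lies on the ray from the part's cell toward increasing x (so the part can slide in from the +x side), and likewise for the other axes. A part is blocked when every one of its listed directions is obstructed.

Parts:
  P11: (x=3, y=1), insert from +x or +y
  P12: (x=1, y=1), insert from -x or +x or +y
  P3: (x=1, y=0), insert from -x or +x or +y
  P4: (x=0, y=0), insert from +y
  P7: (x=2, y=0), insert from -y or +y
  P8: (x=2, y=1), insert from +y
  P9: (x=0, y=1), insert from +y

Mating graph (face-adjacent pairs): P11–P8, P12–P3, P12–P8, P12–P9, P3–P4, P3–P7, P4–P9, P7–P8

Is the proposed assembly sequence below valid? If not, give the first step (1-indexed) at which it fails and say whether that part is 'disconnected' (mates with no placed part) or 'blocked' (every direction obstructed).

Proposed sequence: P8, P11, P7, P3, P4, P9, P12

1. P8@(2, 1) [+y clear] — {P8}
2. P11@(3, 1) [+x clear] — {P11, P8}
3. P7@(2, 0) [-y clear] — {P11, P7, P8}
4. P3@(1, 0) [-x clear] — {P11, P3, P7, P8}
5. P4@(0, 0) [+y clear] — {P11, P3, P4, P7, P8}
6. P9@(0, 1) [+y clear] — {P11, P3, P4, P7, P8, P9}
7. P12@(1, 1) [+y clear] — {P11, P12, P3, P4, P7, P8, P9}

Valid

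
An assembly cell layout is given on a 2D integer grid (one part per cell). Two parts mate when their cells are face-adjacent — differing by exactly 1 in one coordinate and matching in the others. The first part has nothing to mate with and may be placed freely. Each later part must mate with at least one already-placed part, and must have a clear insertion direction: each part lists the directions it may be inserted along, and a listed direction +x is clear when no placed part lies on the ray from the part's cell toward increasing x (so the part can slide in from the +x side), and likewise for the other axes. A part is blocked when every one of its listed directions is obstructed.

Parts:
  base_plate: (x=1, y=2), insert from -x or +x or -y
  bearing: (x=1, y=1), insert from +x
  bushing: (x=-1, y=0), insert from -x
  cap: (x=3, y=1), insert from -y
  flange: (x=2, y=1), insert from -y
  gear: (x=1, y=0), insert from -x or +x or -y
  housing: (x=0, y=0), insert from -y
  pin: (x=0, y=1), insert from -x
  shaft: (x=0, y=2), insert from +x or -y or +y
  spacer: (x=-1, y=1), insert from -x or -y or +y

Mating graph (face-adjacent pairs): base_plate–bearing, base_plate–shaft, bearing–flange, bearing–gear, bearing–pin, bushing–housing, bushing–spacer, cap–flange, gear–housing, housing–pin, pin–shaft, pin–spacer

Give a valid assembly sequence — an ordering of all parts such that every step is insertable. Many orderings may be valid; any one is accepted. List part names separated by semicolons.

bearing; pin; gear; spacer; shaft; base_plate; bushing; housing; flange; cap

1. bearing@(1, 1) [+x clear] — {bearing}
2. pin@(0, 1) [-x clear] — {bearing, pin}
3. gear@(1, 0) [-x clear] — {bearing, gear, pin}
4. spacer@(-1, 1) [-x clear] — {bearing, gear, pin, spacer}
5. shaft@(0, 2) [+x clear] — {bearing, gear, pin, shaft, spacer}
6. base_plate@(1, 2) [+x clear] — {base_plate, bearing, gear, pin, shaft, spacer}
7. bushing@(-1, 0) [-x clear] — {base_plate, bearing, bushing, gear, pin, shaft, spacer}
8. housing@(0, 0) [-y clear] — {base_plate, bearing, bushing, gear, housing, pin, shaft, spacer}
9. flange@(2, 1) [-y clear] — {base_plate, bearing, bushing, flange, gear, housing, pin, shaft, spacer}
10. cap@(3, 1) [-y clear] — {base_plate, bearing, bushing, cap, flange, gear, housing, pin, shaft, spacer}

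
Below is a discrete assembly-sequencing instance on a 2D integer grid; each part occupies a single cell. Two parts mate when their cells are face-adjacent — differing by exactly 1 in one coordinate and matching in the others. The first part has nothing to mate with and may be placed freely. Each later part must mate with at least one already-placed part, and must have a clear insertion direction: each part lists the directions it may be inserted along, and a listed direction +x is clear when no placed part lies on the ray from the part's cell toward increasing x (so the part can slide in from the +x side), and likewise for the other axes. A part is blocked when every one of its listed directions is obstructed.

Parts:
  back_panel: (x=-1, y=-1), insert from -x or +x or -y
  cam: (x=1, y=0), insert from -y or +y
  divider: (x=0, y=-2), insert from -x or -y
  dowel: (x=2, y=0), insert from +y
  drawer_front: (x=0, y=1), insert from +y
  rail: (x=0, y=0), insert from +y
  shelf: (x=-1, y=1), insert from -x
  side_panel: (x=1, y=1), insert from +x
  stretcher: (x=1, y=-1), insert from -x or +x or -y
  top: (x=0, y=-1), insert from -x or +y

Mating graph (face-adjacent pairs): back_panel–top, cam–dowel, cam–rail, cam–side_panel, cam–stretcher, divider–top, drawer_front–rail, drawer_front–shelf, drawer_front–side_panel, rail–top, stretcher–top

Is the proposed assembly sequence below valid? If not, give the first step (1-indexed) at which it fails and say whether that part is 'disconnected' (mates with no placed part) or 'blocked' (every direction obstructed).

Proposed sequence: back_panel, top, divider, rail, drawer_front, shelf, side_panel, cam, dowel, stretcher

1. back_panel@(-1, -1) [-x clear] — {back_panel}
2. top@(0, -1) [+y clear] — {back_panel, top}
3. divider@(0, -2) [-x clear] — {back_panel, divider, top}
4. rail@(0, 0) [+y clear] — {back_panel, divider, rail, top}
5. drawer_front@(0, 1) [+y clear] — {back_panel, divider, drawer_front, rail, top}
6. shelf@(-1, 1) [-x clear] — {back_panel, divider, drawer_front, rail, shelf, top}
7. side_panel@(1, 1) [+x clear] — {back_panel, divider, drawer_front, rail, shelf, side_panel, top}
8. cam@(1, 0) [-y clear] — {back_panel, cam, divider, drawer_front, rail, shelf, side_panel, top}
9. dowel@(2, 0) [+y clear] — {back_panel, cam, divider, dowel, drawer_front, rail, shelf, side_panel, top}
10. stretcher@(1, -1) [+x clear] — {back_panel, cam, divider, dowel, drawer_front, rail, shelf, side_panel, stretcher, top}

Valid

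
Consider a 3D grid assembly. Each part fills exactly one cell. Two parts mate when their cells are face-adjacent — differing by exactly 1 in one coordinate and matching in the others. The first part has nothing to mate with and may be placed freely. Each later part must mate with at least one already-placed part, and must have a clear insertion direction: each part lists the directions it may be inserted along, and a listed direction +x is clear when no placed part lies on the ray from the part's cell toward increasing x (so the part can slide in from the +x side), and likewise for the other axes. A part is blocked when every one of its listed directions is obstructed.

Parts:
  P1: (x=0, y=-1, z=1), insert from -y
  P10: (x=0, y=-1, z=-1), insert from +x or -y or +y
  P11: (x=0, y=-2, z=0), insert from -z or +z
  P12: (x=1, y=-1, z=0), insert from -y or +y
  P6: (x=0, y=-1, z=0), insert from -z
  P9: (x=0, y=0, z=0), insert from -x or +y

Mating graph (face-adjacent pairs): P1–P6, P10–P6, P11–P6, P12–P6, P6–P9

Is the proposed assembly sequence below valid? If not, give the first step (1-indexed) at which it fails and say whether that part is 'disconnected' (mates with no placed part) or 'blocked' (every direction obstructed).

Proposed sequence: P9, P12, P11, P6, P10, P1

1. P9@(0, 0, 0) [-x clear] — {P9}
2. P12@(1, -1, 0) — no placed neighbour ⇒ disconnected

Invalid at step 2 (disconnected)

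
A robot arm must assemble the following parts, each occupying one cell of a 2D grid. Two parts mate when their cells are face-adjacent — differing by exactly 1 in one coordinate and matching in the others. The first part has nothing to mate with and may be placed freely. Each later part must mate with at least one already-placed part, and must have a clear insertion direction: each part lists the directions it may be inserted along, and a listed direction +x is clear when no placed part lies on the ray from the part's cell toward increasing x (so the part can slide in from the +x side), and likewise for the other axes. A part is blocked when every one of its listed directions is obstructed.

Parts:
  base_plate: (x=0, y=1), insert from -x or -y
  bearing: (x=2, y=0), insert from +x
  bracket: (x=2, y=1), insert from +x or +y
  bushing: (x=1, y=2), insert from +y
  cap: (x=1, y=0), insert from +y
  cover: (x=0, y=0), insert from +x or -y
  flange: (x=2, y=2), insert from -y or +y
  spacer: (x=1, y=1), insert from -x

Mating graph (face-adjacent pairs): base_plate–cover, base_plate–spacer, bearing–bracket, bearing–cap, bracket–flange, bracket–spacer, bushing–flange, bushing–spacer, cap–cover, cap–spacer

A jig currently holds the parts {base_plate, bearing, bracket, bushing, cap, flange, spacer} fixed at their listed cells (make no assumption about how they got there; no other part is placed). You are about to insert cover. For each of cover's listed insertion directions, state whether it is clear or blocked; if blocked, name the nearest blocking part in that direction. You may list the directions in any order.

+x: nearest on ray is cap@(1, 0) ⇒ blocked
-y: ray from cover(0, 0) has no placed part ⇒ clear

+x: blocked by cap; -y: clear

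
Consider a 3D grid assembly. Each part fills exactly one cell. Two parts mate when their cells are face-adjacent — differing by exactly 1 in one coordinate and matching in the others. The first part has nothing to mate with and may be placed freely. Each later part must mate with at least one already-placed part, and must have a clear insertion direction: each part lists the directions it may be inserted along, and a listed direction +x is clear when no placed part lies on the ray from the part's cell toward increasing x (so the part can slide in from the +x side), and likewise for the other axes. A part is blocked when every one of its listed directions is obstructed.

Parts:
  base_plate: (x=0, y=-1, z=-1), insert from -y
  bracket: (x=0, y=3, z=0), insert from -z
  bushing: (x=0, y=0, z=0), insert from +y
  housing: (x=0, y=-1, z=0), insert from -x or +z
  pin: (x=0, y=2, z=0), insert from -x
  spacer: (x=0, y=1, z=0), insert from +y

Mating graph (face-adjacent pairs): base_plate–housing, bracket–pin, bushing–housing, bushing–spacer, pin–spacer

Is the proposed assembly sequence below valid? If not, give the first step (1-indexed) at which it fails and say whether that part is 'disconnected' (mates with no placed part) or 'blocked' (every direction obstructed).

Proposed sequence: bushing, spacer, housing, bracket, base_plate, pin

1. bushing@(0, 0, 0) [+y clear] — {bushing}
2. spacer@(0, 1, 0) [+y clear] — {bushing, spacer}
3. housing@(0, -1, 0) [-x clear] — {bushing, housing, spacer}
4. bracket@(0, 3, 0) — no placed neighbour ⇒ disconnected

Invalid at step 4 (disconnected)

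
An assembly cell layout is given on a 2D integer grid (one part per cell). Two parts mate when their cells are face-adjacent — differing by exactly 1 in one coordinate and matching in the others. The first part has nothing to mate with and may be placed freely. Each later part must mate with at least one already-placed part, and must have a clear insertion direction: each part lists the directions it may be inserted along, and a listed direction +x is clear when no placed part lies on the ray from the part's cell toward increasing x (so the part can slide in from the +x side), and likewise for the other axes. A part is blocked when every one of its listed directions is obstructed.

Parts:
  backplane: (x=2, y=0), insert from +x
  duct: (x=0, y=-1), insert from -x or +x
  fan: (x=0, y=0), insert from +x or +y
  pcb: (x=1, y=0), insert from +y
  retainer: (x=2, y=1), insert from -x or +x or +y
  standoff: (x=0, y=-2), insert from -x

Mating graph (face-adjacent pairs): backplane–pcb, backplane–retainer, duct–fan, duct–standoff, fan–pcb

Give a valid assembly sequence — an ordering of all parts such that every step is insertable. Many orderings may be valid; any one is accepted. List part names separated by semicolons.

1. standoff@(0, -2) [-x clear] — {standoff}
2. duct@(0, -1) [-x clear] — {duct, standoff}
3. fan@(0, 0) [+x clear] — {duct, fan, standoff}
4. pcb@(1, 0) [+y clear] — {duct, fan, pcb, standoff}
5. backplane@(2, 0) [+x clear] — {backplane, duct, fan, pcb, standoff}
6. retainer@(2, 1) [-x clear] — {backplane, duct, fan, pcb, retainer, standoff}

standoff; duct; fan; pcb; backplane; retainer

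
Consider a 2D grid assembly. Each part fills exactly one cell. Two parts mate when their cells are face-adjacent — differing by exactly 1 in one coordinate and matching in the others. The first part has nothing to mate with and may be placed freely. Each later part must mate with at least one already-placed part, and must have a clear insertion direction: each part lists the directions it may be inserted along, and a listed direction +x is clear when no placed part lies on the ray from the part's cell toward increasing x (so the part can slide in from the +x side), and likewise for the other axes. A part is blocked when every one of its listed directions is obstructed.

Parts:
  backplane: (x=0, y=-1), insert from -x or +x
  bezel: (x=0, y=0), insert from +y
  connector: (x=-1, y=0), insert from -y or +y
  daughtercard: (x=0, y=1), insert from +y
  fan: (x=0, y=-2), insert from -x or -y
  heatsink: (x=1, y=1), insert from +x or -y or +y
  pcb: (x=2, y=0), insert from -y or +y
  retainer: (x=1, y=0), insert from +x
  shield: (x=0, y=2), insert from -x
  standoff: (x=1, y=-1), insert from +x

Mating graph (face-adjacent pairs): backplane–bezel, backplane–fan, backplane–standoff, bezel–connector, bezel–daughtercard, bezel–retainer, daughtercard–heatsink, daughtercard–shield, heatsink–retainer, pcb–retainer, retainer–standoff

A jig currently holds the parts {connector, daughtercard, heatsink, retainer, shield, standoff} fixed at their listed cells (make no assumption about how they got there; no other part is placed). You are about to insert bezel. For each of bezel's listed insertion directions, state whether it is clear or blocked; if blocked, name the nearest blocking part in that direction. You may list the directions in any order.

+y: nearest on ray is daughtercard@(0, 1) ⇒ blocked

+y: blocked by daughtercard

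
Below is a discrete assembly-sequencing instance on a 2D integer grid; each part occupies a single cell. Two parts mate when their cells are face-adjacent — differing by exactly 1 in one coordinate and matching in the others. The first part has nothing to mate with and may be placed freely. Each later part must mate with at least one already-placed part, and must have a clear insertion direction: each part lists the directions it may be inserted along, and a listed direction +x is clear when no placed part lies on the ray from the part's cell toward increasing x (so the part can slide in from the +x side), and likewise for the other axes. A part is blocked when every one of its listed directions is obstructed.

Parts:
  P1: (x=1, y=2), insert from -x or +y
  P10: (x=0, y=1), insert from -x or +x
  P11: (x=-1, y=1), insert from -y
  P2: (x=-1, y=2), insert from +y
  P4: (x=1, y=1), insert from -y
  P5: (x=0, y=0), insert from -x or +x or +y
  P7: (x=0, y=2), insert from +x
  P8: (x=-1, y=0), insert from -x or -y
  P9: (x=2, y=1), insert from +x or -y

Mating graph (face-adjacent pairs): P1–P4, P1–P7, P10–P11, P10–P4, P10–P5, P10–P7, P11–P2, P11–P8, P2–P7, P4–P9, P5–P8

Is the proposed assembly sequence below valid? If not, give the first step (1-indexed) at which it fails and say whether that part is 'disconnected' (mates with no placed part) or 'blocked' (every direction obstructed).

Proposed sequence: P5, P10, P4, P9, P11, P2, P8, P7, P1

1. P5@(0, 0) [-x clear] — {P5}
2. P10@(0, 1) [-x clear] — {P10, P5}
3. P4@(1, 1) [-y clear] — {P10, P4, P5}
4. P9@(2, 1) [+x clear] — {P10, P4, P5, P9}
5. P11@(-1, 1) [-y clear] — {P10, P11, P4, P5, P9}
6. P2@(-1, 2) [+y clear] — {P10, P11, P2, P4, P5, P9}
7. P8@(-1, 0) [-x clear] — {P10, P11, P2, P4, P5, P8, P9}
8. P7@(0, 2) [+x clear] — {P10, P11, P2, P4, P5, P7, P8, P9}
9. P1@(1, 2) [+y clear] — {P1, P10, P11, P2, P4, P5, P7, P8, P9}

Valid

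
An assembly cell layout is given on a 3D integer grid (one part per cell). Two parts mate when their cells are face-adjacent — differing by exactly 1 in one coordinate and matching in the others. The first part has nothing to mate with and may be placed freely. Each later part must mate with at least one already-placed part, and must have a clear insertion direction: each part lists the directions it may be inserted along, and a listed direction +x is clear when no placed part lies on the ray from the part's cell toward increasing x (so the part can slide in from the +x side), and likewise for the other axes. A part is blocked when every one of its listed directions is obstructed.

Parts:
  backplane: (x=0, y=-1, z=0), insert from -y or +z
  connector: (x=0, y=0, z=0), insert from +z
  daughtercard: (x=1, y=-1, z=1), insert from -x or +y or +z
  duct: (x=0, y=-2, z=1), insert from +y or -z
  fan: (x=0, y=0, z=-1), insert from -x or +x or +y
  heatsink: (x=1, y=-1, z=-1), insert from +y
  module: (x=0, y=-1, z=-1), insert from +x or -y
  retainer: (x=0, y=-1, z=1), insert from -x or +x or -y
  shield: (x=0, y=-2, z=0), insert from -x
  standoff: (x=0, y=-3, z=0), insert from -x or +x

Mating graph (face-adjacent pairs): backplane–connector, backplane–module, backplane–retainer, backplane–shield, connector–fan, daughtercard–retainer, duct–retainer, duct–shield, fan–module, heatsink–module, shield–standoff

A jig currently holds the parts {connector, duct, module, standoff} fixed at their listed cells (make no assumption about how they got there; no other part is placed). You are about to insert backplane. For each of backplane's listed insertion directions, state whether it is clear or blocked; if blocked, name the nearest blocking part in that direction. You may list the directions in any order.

-y: nearest on ray is standoff@(0, -3, 0) ⇒ blocked
+z: ray from backplane(0, -1, 0) has no placed part ⇒ clear

+z: clear; -y: blocked by standoff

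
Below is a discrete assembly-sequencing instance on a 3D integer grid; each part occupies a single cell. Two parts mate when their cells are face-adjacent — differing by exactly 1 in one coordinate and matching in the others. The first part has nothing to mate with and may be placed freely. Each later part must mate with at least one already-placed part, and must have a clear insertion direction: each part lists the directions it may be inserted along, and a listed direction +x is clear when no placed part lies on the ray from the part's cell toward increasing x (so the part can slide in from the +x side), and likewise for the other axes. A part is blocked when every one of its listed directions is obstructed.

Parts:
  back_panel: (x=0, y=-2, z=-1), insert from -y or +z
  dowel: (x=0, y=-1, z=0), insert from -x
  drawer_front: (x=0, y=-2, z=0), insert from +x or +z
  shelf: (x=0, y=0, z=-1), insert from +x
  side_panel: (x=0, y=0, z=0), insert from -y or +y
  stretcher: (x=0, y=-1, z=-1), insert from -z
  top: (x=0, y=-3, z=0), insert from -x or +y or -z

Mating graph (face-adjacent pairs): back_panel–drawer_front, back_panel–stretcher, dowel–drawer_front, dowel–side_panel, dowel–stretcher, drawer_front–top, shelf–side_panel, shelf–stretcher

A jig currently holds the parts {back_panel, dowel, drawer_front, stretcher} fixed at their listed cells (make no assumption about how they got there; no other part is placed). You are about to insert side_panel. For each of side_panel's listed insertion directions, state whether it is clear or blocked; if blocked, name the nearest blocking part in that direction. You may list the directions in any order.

+y: clear; -y: blocked by dowel

-y: nearest on ray is dowel@(0, -1, 0) ⇒ blocked
+y: ray from side_panel(0, 0, 0) has no placed part ⇒ clear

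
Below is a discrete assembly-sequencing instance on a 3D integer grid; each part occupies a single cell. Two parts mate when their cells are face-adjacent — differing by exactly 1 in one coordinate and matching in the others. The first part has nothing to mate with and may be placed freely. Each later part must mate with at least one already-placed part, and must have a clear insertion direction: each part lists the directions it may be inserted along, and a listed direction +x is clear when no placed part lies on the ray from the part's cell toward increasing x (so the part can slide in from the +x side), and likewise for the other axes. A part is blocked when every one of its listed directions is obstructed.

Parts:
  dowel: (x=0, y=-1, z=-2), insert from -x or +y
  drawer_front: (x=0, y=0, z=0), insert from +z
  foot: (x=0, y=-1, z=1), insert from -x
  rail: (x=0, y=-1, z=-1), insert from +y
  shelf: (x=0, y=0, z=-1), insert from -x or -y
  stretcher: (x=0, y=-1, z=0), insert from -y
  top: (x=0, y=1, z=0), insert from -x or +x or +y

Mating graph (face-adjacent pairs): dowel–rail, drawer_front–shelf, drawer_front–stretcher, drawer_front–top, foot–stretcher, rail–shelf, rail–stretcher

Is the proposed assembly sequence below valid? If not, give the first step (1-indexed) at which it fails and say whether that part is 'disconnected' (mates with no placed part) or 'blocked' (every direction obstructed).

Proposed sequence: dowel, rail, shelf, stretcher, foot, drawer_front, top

Valid

1. dowel@(0, -1, -2) [-x clear] — {dowel}
2. rail@(0, -1, -1) [+y clear] — {dowel, rail}
3. shelf@(0, 0, -1) [-x clear] — {dowel, rail, shelf}
4. stretcher@(0, -1, 0) [-y clear] — {dowel, rail, shelf, stretcher}
5. foot@(0, -1, 1) [-x clear] — {dowel, foot, rail, shelf, stretcher}
6. drawer_front@(0, 0, 0) [+z clear] — {dowel, drawer_front, foot, rail, shelf, stretcher}
7. top@(0, 1, 0) [-x clear] — {dowel, drawer_front, foot, rail, shelf, stretcher, top}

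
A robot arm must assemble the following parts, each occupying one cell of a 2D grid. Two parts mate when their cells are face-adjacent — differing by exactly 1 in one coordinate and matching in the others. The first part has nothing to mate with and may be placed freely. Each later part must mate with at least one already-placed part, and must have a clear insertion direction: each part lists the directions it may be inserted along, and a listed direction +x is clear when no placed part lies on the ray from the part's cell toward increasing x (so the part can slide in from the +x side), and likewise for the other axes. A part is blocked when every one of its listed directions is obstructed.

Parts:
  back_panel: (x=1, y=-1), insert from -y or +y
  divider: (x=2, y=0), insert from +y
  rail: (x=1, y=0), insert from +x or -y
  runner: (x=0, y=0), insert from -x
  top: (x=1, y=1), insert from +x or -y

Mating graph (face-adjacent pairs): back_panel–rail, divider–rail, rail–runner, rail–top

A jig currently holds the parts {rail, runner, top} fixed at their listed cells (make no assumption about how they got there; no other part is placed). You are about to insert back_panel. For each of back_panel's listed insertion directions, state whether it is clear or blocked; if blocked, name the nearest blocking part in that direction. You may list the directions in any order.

+y: blocked by rail; -y: clear

-y: ray from back_panel(1, -1) has no placed part ⇒ clear
+y: nearest on ray is rail@(1, 0) ⇒ blocked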